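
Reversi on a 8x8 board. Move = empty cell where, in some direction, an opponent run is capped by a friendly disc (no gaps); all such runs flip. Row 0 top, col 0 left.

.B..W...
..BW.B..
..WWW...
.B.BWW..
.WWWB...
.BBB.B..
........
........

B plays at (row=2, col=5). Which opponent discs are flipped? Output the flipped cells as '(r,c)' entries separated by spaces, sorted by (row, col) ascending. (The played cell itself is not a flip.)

Dir NW: first cell '.' (not opp) -> no flip
Dir N: first cell 'B' (not opp) -> no flip
Dir NE: first cell '.' (not opp) -> no flip
Dir W: opp run (2,4) (2,3) (2,2), next='.' -> no flip
Dir E: first cell '.' (not opp) -> no flip
Dir SW: opp run (3,4) (4,3) capped by B -> flip
Dir S: opp run (3,5), next='.' -> no flip
Dir SE: first cell '.' (not opp) -> no flip

Answer: (3,4) (4,3)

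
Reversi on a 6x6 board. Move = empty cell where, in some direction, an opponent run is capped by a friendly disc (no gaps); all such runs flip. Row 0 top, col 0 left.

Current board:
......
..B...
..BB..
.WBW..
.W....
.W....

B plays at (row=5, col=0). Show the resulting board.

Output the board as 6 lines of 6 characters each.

Place B at (5,0); scan 8 dirs for brackets.
Dir NW: edge -> no flip
Dir N: first cell '.' (not opp) -> no flip
Dir NE: opp run (4,1) capped by B -> flip
Dir W: edge -> no flip
Dir E: opp run (5,1), next='.' -> no flip
Dir SW: edge -> no flip
Dir S: edge -> no flip
Dir SE: edge -> no flip
All flips: (4,1)

Answer: ......
..B...
..BB..
.WBW..
.B....
BW....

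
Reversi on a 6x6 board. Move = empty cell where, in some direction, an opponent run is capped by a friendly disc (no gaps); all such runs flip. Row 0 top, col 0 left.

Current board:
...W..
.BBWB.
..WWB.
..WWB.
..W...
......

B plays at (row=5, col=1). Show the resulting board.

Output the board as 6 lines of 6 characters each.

Answer: ...W..
.BBWB.
..WWB.
..WBB.
..B...
.B....

Derivation:
Place B at (5,1); scan 8 dirs for brackets.
Dir NW: first cell '.' (not opp) -> no flip
Dir N: first cell '.' (not opp) -> no flip
Dir NE: opp run (4,2) (3,3) capped by B -> flip
Dir W: first cell '.' (not opp) -> no flip
Dir E: first cell '.' (not opp) -> no flip
Dir SW: edge -> no flip
Dir S: edge -> no flip
Dir SE: edge -> no flip
All flips: (3,3) (4,2)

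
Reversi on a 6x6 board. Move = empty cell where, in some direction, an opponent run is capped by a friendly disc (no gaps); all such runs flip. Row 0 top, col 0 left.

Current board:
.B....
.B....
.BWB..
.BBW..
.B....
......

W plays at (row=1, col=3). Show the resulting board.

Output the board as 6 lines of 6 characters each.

Answer: .B....
.B.W..
.BWW..
.BBW..
.B....
......

Derivation:
Place W at (1,3); scan 8 dirs for brackets.
Dir NW: first cell '.' (not opp) -> no flip
Dir N: first cell '.' (not opp) -> no flip
Dir NE: first cell '.' (not opp) -> no flip
Dir W: first cell '.' (not opp) -> no flip
Dir E: first cell '.' (not opp) -> no flip
Dir SW: first cell 'W' (not opp) -> no flip
Dir S: opp run (2,3) capped by W -> flip
Dir SE: first cell '.' (not opp) -> no flip
All flips: (2,3)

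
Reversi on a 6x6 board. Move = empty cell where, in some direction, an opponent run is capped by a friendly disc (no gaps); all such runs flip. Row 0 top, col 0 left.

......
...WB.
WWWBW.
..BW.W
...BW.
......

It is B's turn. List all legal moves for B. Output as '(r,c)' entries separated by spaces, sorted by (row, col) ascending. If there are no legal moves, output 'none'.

(0,2): no bracket -> illegal
(0,3): flips 1 -> legal
(0,4): no bracket -> illegal
(1,0): flips 1 -> legal
(1,1): no bracket -> illegal
(1,2): flips 2 -> legal
(1,5): no bracket -> illegal
(2,5): flips 1 -> legal
(3,0): no bracket -> illegal
(3,1): no bracket -> illegal
(3,4): flips 2 -> legal
(4,2): no bracket -> illegal
(4,5): flips 1 -> legal
(5,3): no bracket -> illegal
(5,4): no bracket -> illegal
(5,5): no bracket -> illegal

Answer: (0,3) (1,0) (1,2) (2,5) (3,4) (4,5)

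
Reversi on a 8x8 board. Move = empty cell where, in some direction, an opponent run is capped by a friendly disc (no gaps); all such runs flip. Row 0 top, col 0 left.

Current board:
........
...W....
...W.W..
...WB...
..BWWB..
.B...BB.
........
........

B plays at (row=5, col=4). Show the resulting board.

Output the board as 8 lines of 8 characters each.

Place B at (5,4); scan 8 dirs for brackets.
Dir NW: opp run (4,3), next='.' -> no flip
Dir N: opp run (4,4) capped by B -> flip
Dir NE: first cell 'B' (not opp) -> no flip
Dir W: first cell '.' (not opp) -> no flip
Dir E: first cell 'B' (not opp) -> no flip
Dir SW: first cell '.' (not opp) -> no flip
Dir S: first cell '.' (not opp) -> no flip
Dir SE: first cell '.' (not opp) -> no flip
All flips: (4,4)

Answer: ........
...W....
...W.W..
...WB...
..BWBB..
.B..BBB.
........
........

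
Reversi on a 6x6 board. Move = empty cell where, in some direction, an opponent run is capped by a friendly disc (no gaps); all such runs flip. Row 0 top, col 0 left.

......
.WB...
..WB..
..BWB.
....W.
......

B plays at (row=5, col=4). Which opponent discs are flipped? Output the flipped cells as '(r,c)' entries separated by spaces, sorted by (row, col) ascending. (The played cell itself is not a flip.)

Dir NW: first cell '.' (not opp) -> no flip
Dir N: opp run (4,4) capped by B -> flip
Dir NE: first cell '.' (not opp) -> no flip
Dir W: first cell '.' (not opp) -> no flip
Dir E: first cell '.' (not opp) -> no flip
Dir SW: edge -> no flip
Dir S: edge -> no flip
Dir SE: edge -> no flip

Answer: (4,4)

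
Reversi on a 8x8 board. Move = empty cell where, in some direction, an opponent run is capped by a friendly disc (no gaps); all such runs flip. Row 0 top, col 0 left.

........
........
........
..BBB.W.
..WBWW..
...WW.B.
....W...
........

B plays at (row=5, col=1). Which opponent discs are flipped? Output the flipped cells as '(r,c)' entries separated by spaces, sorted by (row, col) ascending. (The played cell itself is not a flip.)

Dir NW: first cell '.' (not opp) -> no flip
Dir N: first cell '.' (not opp) -> no flip
Dir NE: opp run (4,2) capped by B -> flip
Dir W: first cell '.' (not opp) -> no flip
Dir E: first cell '.' (not opp) -> no flip
Dir SW: first cell '.' (not opp) -> no flip
Dir S: first cell '.' (not opp) -> no flip
Dir SE: first cell '.' (not opp) -> no flip

Answer: (4,2)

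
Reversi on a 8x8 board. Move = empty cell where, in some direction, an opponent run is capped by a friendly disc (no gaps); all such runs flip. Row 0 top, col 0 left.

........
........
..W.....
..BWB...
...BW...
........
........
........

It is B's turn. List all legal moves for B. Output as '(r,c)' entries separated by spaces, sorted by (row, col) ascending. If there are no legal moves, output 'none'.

(1,1): no bracket -> illegal
(1,2): flips 1 -> legal
(1,3): no bracket -> illegal
(2,1): no bracket -> illegal
(2,3): flips 1 -> legal
(2,4): no bracket -> illegal
(3,1): no bracket -> illegal
(3,5): no bracket -> illegal
(4,2): no bracket -> illegal
(4,5): flips 1 -> legal
(5,3): no bracket -> illegal
(5,4): flips 1 -> legal
(5,5): no bracket -> illegal

Answer: (1,2) (2,3) (4,5) (5,4)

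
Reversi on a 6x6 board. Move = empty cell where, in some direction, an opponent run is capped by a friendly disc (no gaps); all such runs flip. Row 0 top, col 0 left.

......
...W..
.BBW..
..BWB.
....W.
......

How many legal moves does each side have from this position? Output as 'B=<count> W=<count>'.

Answer: B=6 W=7

Derivation:
-- B to move --
(0,2): no bracket -> illegal
(0,3): no bracket -> illegal
(0,4): flips 1 -> legal
(1,2): flips 1 -> legal
(1,4): flips 1 -> legal
(2,4): flips 1 -> legal
(3,5): no bracket -> illegal
(4,2): no bracket -> illegal
(4,3): no bracket -> illegal
(4,5): no bracket -> illegal
(5,3): no bracket -> illegal
(5,4): flips 1 -> legal
(5,5): flips 2 -> legal
B mobility = 6
-- W to move --
(1,0): no bracket -> illegal
(1,1): flips 1 -> legal
(1,2): no bracket -> illegal
(2,0): flips 2 -> legal
(2,4): flips 1 -> legal
(2,5): no bracket -> illegal
(3,0): no bracket -> illegal
(3,1): flips 2 -> legal
(3,5): flips 1 -> legal
(4,1): flips 1 -> legal
(4,2): no bracket -> illegal
(4,3): no bracket -> illegal
(4,5): flips 1 -> legal
W mobility = 7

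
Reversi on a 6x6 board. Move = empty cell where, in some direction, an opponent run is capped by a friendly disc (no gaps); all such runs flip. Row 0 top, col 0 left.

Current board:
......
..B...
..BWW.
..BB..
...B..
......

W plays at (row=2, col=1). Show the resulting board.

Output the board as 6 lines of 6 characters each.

Answer: ......
..B...
.WWWW.
..BB..
...B..
......

Derivation:
Place W at (2,1); scan 8 dirs for brackets.
Dir NW: first cell '.' (not opp) -> no flip
Dir N: first cell '.' (not opp) -> no flip
Dir NE: opp run (1,2), next='.' -> no flip
Dir W: first cell '.' (not opp) -> no flip
Dir E: opp run (2,2) capped by W -> flip
Dir SW: first cell '.' (not opp) -> no flip
Dir S: first cell '.' (not opp) -> no flip
Dir SE: opp run (3,2) (4,3), next='.' -> no flip
All flips: (2,2)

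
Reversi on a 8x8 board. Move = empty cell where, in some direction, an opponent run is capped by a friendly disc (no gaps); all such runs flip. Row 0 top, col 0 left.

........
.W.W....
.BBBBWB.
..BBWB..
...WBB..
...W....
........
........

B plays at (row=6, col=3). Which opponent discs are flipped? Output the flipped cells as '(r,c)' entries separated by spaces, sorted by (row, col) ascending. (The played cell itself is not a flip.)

Dir NW: first cell '.' (not opp) -> no flip
Dir N: opp run (5,3) (4,3) capped by B -> flip
Dir NE: first cell '.' (not opp) -> no flip
Dir W: first cell '.' (not opp) -> no flip
Dir E: first cell '.' (not opp) -> no flip
Dir SW: first cell '.' (not opp) -> no flip
Dir S: first cell '.' (not opp) -> no flip
Dir SE: first cell '.' (not opp) -> no flip

Answer: (4,3) (5,3)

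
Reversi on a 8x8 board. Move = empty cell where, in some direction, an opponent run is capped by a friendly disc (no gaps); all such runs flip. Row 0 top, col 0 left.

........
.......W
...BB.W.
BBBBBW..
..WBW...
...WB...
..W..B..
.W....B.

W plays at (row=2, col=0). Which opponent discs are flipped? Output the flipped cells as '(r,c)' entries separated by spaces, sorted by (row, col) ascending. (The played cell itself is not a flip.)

Answer: (3,1)

Derivation:
Dir NW: edge -> no flip
Dir N: first cell '.' (not opp) -> no flip
Dir NE: first cell '.' (not opp) -> no flip
Dir W: edge -> no flip
Dir E: first cell '.' (not opp) -> no flip
Dir SW: edge -> no flip
Dir S: opp run (3,0), next='.' -> no flip
Dir SE: opp run (3,1) capped by W -> flip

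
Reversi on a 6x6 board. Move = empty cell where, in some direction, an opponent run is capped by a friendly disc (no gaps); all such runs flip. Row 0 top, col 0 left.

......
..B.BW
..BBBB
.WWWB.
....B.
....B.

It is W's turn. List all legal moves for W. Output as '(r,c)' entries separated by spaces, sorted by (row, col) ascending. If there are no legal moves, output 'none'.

(0,1): no bracket -> illegal
(0,2): flips 2 -> legal
(0,3): no bracket -> illegal
(0,4): no bracket -> illegal
(0,5): flips 2 -> legal
(1,1): flips 1 -> legal
(1,3): flips 3 -> legal
(2,1): no bracket -> illegal
(3,5): flips 2 -> legal
(4,3): no bracket -> illegal
(4,5): no bracket -> illegal
(5,3): no bracket -> illegal
(5,5): flips 1 -> legal

Answer: (0,2) (0,5) (1,1) (1,3) (3,5) (5,5)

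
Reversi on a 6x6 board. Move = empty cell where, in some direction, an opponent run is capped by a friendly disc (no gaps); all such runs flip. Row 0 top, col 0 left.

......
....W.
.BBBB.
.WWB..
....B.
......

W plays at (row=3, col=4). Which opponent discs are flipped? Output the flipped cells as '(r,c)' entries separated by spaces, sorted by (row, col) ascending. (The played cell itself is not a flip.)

Answer: (2,4) (3,3)

Derivation:
Dir NW: opp run (2,3), next='.' -> no flip
Dir N: opp run (2,4) capped by W -> flip
Dir NE: first cell '.' (not opp) -> no flip
Dir W: opp run (3,3) capped by W -> flip
Dir E: first cell '.' (not opp) -> no flip
Dir SW: first cell '.' (not opp) -> no flip
Dir S: opp run (4,4), next='.' -> no flip
Dir SE: first cell '.' (not opp) -> no flip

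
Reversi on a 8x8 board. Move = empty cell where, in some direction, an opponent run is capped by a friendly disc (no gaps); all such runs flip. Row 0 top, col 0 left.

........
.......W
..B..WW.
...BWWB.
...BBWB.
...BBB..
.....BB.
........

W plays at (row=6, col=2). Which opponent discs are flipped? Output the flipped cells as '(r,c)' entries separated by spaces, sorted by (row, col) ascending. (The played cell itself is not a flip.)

Dir NW: first cell '.' (not opp) -> no flip
Dir N: first cell '.' (not opp) -> no flip
Dir NE: opp run (5,3) (4,4) capped by W -> flip
Dir W: first cell '.' (not opp) -> no flip
Dir E: first cell '.' (not opp) -> no flip
Dir SW: first cell '.' (not opp) -> no flip
Dir S: first cell '.' (not opp) -> no flip
Dir SE: first cell '.' (not opp) -> no flip

Answer: (4,4) (5,3)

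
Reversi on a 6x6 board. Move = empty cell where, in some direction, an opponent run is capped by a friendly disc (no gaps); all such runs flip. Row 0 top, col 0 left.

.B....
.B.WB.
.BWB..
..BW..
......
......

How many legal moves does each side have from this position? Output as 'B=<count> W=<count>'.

Answer: B=5 W=6

Derivation:
-- B to move --
(0,2): no bracket -> illegal
(0,3): flips 1 -> legal
(0,4): no bracket -> illegal
(1,2): flips 2 -> legal
(2,4): no bracket -> illegal
(3,1): no bracket -> illegal
(3,4): flips 1 -> legal
(4,2): no bracket -> illegal
(4,3): flips 1 -> legal
(4,4): flips 2 -> legal
B mobility = 5
-- W to move --
(0,0): flips 1 -> legal
(0,2): no bracket -> illegal
(0,3): no bracket -> illegal
(0,4): no bracket -> illegal
(0,5): no bracket -> illegal
(1,0): no bracket -> illegal
(1,2): no bracket -> illegal
(1,5): flips 1 -> legal
(2,0): flips 1 -> legal
(2,4): flips 1 -> legal
(2,5): no bracket -> illegal
(3,0): no bracket -> illegal
(3,1): flips 1 -> legal
(3,4): no bracket -> illegal
(4,1): no bracket -> illegal
(4,2): flips 1 -> legal
(4,3): no bracket -> illegal
W mobility = 6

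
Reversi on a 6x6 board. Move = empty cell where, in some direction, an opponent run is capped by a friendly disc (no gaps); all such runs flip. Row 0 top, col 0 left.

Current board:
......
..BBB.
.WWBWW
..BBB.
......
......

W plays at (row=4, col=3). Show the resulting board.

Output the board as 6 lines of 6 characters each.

Place W at (4,3); scan 8 dirs for brackets.
Dir NW: opp run (3,2) capped by W -> flip
Dir N: opp run (3,3) (2,3) (1,3), next='.' -> no flip
Dir NE: opp run (3,4) capped by W -> flip
Dir W: first cell '.' (not opp) -> no flip
Dir E: first cell '.' (not opp) -> no flip
Dir SW: first cell '.' (not opp) -> no flip
Dir S: first cell '.' (not opp) -> no flip
Dir SE: first cell '.' (not opp) -> no flip
All flips: (3,2) (3,4)

Answer: ......
..BBB.
.WWBWW
..WBW.
...W..
......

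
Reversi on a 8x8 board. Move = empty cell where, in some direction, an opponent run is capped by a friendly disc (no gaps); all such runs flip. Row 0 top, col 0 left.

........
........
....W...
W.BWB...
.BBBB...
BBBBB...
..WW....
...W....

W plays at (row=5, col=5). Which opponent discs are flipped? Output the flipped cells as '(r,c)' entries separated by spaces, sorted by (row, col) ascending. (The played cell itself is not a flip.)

Answer: (4,4)

Derivation:
Dir NW: opp run (4,4) capped by W -> flip
Dir N: first cell '.' (not opp) -> no flip
Dir NE: first cell '.' (not opp) -> no flip
Dir W: opp run (5,4) (5,3) (5,2) (5,1) (5,0), next=edge -> no flip
Dir E: first cell '.' (not opp) -> no flip
Dir SW: first cell '.' (not opp) -> no flip
Dir S: first cell '.' (not opp) -> no flip
Dir SE: first cell '.' (not opp) -> no flip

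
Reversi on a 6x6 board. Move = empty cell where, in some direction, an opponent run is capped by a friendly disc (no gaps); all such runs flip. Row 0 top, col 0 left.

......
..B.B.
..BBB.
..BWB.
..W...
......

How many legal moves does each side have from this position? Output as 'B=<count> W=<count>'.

-- B to move --
(3,1): no bracket -> illegal
(4,1): no bracket -> illegal
(4,3): flips 1 -> legal
(4,4): flips 1 -> legal
(5,1): flips 2 -> legal
(5,2): flips 1 -> legal
(5,3): no bracket -> illegal
B mobility = 4
-- W to move --
(0,1): no bracket -> illegal
(0,2): flips 3 -> legal
(0,3): no bracket -> illegal
(0,4): no bracket -> illegal
(0,5): no bracket -> illegal
(1,1): flips 1 -> legal
(1,3): flips 1 -> legal
(1,5): flips 1 -> legal
(2,1): no bracket -> illegal
(2,5): no bracket -> illegal
(3,1): flips 1 -> legal
(3,5): flips 1 -> legal
(4,1): no bracket -> illegal
(4,3): no bracket -> illegal
(4,4): no bracket -> illegal
(4,5): no bracket -> illegal
W mobility = 6

Answer: B=4 W=6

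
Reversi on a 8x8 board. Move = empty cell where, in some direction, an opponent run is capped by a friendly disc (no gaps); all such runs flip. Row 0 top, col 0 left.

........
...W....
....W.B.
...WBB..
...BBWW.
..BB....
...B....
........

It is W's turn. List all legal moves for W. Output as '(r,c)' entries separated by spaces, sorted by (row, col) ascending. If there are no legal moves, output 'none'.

(1,5): no bracket -> illegal
(1,6): no bracket -> illegal
(1,7): no bracket -> illegal
(2,3): flips 1 -> legal
(2,5): flips 1 -> legal
(2,7): no bracket -> illegal
(3,2): no bracket -> illegal
(3,6): flips 2 -> legal
(3,7): no bracket -> illegal
(4,1): no bracket -> illegal
(4,2): flips 2 -> legal
(5,1): no bracket -> illegal
(5,4): flips 2 -> legal
(5,5): flips 1 -> legal
(6,1): no bracket -> illegal
(6,2): no bracket -> illegal
(6,4): no bracket -> illegal
(7,2): no bracket -> illegal
(7,3): flips 3 -> legal
(7,4): no bracket -> illegal

Answer: (2,3) (2,5) (3,6) (4,2) (5,4) (5,5) (7,3)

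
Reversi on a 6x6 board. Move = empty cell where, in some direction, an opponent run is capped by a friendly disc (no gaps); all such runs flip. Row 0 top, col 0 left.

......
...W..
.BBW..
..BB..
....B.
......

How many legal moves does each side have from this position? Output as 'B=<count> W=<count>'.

-- B to move --
(0,2): no bracket -> illegal
(0,3): flips 2 -> legal
(0,4): flips 1 -> legal
(1,2): no bracket -> illegal
(1,4): flips 1 -> legal
(2,4): flips 1 -> legal
(3,4): no bracket -> illegal
B mobility = 4
-- W to move --
(1,0): no bracket -> illegal
(1,1): no bracket -> illegal
(1,2): no bracket -> illegal
(2,0): flips 2 -> legal
(2,4): no bracket -> illegal
(3,0): no bracket -> illegal
(3,1): flips 1 -> legal
(3,4): no bracket -> illegal
(3,5): no bracket -> illegal
(4,1): flips 1 -> legal
(4,2): no bracket -> illegal
(4,3): flips 1 -> legal
(4,5): no bracket -> illegal
(5,3): no bracket -> illegal
(5,4): no bracket -> illegal
(5,5): no bracket -> illegal
W mobility = 4

Answer: B=4 W=4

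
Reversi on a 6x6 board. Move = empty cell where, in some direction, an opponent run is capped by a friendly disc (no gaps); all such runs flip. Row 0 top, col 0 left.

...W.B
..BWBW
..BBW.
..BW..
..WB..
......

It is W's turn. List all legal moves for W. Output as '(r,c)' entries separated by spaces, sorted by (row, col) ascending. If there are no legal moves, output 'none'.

Answer: (0,2) (0,4) (1,1) (2,1) (2,5) (3,1) (4,4) (5,3)

Derivation:
(0,1): no bracket -> illegal
(0,2): flips 3 -> legal
(0,4): flips 1 -> legal
(1,1): flips 2 -> legal
(2,1): flips 3 -> legal
(2,5): flips 1 -> legal
(3,1): flips 2 -> legal
(3,4): no bracket -> illegal
(4,1): no bracket -> illegal
(4,4): flips 1 -> legal
(5,2): no bracket -> illegal
(5,3): flips 1 -> legal
(5,4): no bracket -> illegal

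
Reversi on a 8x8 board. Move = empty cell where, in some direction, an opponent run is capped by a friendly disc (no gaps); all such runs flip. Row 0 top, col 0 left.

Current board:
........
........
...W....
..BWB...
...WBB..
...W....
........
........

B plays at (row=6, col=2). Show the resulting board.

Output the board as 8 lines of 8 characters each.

Place B at (6,2); scan 8 dirs for brackets.
Dir NW: first cell '.' (not opp) -> no flip
Dir N: first cell '.' (not opp) -> no flip
Dir NE: opp run (5,3) capped by B -> flip
Dir W: first cell '.' (not opp) -> no flip
Dir E: first cell '.' (not opp) -> no flip
Dir SW: first cell '.' (not opp) -> no flip
Dir S: first cell '.' (not opp) -> no flip
Dir SE: first cell '.' (not opp) -> no flip
All flips: (5,3)

Answer: ........
........
...W....
..BWB...
...WBB..
...B....
..B.....
........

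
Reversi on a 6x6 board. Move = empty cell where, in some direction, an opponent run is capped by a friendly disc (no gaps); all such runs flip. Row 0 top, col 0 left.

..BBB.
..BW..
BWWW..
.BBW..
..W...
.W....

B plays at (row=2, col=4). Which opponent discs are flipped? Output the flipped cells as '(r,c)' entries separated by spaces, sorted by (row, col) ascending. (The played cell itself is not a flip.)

Answer: (1,3) (2,1) (2,2) (2,3)

Derivation:
Dir NW: opp run (1,3) capped by B -> flip
Dir N: first cell '.' (not opp) -> no flip
Dir NE: first cell '.' (not opp) -> no flip
Dir W: opp run (2,3) (2,2) (2,1) capped by B -> flip
Dir E: first cell '.' (not opp) -> no flip
Dir SW: opp run (3,3) (4,2) (5,1), next=edge -> no flip
Dir S: first cell '.' (not opp) -> no flip
Dir SE: first cell '.' (not opp) -> no flip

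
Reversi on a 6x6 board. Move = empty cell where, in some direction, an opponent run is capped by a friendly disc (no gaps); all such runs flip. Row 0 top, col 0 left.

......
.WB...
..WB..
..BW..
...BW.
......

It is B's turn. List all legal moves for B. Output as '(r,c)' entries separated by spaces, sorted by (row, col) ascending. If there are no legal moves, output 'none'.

(0,0): no bracket -> illegal
(0,1): no bracket -> illegal
(0,2): no bracket -> illegal
(1,0): flips 1 -> legal
(1,3): no bracket -> illegal
(2,0): no bracket -> illegal
(2,1): flips 1 -> legal
(2,4): no bracket -> illegal
(3,1): no bracket -> illegal
(3,4): flips 1 -> legal
(3,5): no bracket -> illegal
(4,2): no bracket -> illegal
(4,5): flips 1 -> legal
(5,3): no bracket -> illegal
(5,4): no bracket -> illegal
(5,5): no bracket -> illegal

Answer: (1,0) (2,1) (3,4) (4,5)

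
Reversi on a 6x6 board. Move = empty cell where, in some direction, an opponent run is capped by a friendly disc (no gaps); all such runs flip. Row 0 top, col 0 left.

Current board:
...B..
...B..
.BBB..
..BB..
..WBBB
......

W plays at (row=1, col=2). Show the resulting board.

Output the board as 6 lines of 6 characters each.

Answer: ...B..
..WB..
.BWB..
..WB..
..WBBB
......

Derivation:
Place W at (1,2); scan 8 dirs for brackets.
Dir NW: first cell '.' (not opp) -> no flip
Dir N: first cell '.' (not opp) -> no flip
Dir NE: opp run (0,3), next=edge -> no flip
Dir W: first cell '.' (not opp) -> no flip
Dir E: opp run (1,3), next='.' -> no flip
Dir SW: opp run (2,1), next='.' -> no flip
Dir S: opp run (2,2) (3,2) capped by W -> flip
Dir SE: opp run (2,3), next='.' -> no flip
All flips: (2,2) (3,2)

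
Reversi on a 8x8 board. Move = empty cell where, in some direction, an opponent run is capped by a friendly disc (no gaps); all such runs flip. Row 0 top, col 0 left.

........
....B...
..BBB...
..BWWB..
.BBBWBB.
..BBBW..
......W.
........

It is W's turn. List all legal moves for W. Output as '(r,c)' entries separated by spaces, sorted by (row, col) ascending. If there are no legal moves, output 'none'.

(0,3): no bracket -> illegal
(0,4): flips 2 -> legal
(0,5): no bracket -> illegal
(1,1): flips 1 -> legal
(1,2): flips 1 -> legal
(1,3): flips 1 -> legal
(1,5): flips 1 -> legal
(2,1): no bracket -> illegal
(2,5): flips 2 -> legal
(2,6): flips 1 -> legal
(3,0): no bracket -> illegal
(3,1): flips 1 -> legal
(3,6): flips 1 -> legal
(3,7): flips 1 -> legal
(4,0): flips 3 -> legal
(4,7): flips 2 -> legal
(5,0): no bracket -> illegal
(5,1): flips 4 -> legal
(5,6): flips 1 -> legal
(5,7): no bracket -> illegal
(6,1): flips 2 -> legal
(6,2): flips 1 -> legal
(6,3): flips 2 -> legal
(6,4): flips 1 -> legal
(6,5): no bracket -> illegal

Answer: (0,4) (1,1) (1,2) (1,3) (1,5) (2,5) (2,6) (3,1) (3,6) (3,7) (4,0) (4,7) (5,1) (5,6) (6,1) (6,2) (6,3) (6,4)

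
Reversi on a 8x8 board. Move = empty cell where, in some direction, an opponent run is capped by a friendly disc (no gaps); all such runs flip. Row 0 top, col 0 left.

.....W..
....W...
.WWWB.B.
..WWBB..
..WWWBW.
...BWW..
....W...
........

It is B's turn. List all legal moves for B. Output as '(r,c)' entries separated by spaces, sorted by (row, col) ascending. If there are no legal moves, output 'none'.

Answer: (0,4) (1,2) (1,3) (2,0) (3,1) (4,1) (4,7) (5,1) (5,2) (5,6) (5,7) (6,3) (6,5) (7,4) (7,5)

Derivation:
(0,3): no bracket -> illegal
(0,4): flips 1 -> legal
(0,6): no bracket -> illegal
(1,0): no bracket -> illegal
(1,1): no bracket -> illegal
(1,2): flips 1 -> legal
(1,3): flips 3 -> legal
(1,5): no bracket -> illegal
(1,6): no bracket -> illegal
(2,0): flips 3 -> legal
(2,5): no bracket -> illegal
(3,0): no bracket -> illegal
(3,1): flips 3 -> legal
(3,6): no bracket -> illegal
(3,7): no bracket -> illegal
(4,1): flips 3 -> legal
(4,7): flips 1 -> legal
(5,1): flips 2 -> legal
(5,2): flips 1 -> legal
(5,6): flips 2 -> legal
(5,7): flips 1 -> legal
(6,3): flips 1 -> legal
(6,5): flips 1 -> legal
(6,6): no bracket -> illegal
(7,3): no bracket -> illegal
(7,4): flips 3 -> legal
(7,5): flips 1 -> legal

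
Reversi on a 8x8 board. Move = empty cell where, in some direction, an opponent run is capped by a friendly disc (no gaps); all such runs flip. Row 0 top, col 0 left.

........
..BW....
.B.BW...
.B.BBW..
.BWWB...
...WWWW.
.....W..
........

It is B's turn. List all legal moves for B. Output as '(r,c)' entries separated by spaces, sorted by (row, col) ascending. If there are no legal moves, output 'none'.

Answer: (0,3) (1,4) (1,5) (2,5) (2,6) (3,6) (5,1) (5,2) (6,2) (6,3) (6,4) (6,6)

Derivation:
(0,2): no bracket -> illegal
(0,3): flips 1 -> legal
(0,4): no bracket -> illegal
(1,4): flips 2 -> legal
(1,5): flips 1 -> legal
(2,2): no bracket -> illegal
(2,5): flips 1 -> legal
(2,6): flips 1 -> legal
(3,2): no bracket -> illegal
(3,6): flips 1 -> legal
(4,5): no bracket -> illegal
(4,6): no bracket -> illegal
(4,7): no bracket -> illegal
(5,1): flips 1 -> legal
(5,2): flips 1 -> legal
(5,7): no bracket -> illegal
(6,2): flips 1 -> legal
(6,3): flips 2 -> legal
(6,4): flips 3 -> legal
(6,6): flips 1 -> legal
(6,7): no bracket -> illegal
(7,4): no bracket -> illegal
(7,5): no bracket -> illegal
(7,6): no bracket -> illegal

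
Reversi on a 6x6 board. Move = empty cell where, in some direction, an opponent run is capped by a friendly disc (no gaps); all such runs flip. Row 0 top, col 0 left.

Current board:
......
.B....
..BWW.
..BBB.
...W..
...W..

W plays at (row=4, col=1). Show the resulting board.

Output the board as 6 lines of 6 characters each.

Answer: ......
.B....
..BWW.
..WBB.
.W.W..
...W..

Derivation:
Place W at (4,1); scan 8 dirs for brackets.
Dir NW: first cell '.' (not opp) -> no flip
Dir N: first cell '.' (not opp) -> no flip
Dir NE: opp run (3,2) capped by W -> flip
Dir W: first cell '.' (not opp) -> no flip
Dir E: first cell '.' (not opp) -> no flip
Dir SW: first cell '.' (not opp) -> no flip
Dir S: first cell '.' (not opp) -> no flip
Dir SE: first cell '.' (not opp) -> no flip
All flips: (3,2)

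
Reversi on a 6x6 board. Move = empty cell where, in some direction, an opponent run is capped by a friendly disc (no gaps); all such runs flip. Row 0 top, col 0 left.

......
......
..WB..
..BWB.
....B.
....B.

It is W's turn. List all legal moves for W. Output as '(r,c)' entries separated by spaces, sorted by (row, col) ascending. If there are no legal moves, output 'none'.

Answer: (1,3) (2,4) (3,1) (3,5) (4,2) (5,5)

Derivation:
(1,2): no bracket -> illegal
(1,3): flips 1 -> legal
(1,4): no bracket -> illegal
(2,1): no bracket -> illegal
(2,4): flips 1 -> legal
(2,5): no bracket -> illegal
(3,1): flips 1 -> legal
(3,5): flips 1 -> legal
(4,1): no bracket -> illegal
(4,2): flips 1 -> legal
(4,3): no bracket -> illegal
(4,5): no bracket -> illegal
(5,3): no bracket -> illegal
(5,5): flips 1 -> legal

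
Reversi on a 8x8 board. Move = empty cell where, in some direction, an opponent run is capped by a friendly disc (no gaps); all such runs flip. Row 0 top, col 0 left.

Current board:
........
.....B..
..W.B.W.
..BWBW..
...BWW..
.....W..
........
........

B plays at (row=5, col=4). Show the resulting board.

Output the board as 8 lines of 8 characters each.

Place B at (5,4); scan 8 dirs for brackets.
Dir NW: first cell 'B' (not opp) -> no flip
Dir N: opp run (4,4) capped by B -> flip
Dir NE: opp run (4,5), next='.' -> no flip
Dir W: first cell '.' (not opp) -> no flip
Dir E: opp run (5,5), next='.' -> no flip
Dir SW: first cell '.' (not opp) -> no flip
Dir S: first cell '.' (not opp) -> no flip
Dir SE: first cell '.' (not opp) -> no flip
All flips: (4,4)

Answer: ........
.....B..
..W.B.W.
..BWBW..
...BBW..
....BW..
........
........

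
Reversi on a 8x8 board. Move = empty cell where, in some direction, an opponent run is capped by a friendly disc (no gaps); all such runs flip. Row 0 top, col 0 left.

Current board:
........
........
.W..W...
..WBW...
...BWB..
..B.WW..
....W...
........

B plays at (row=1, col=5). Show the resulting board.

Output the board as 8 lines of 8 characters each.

Place B at (1,5); scan 8 dirs for brackets.
Dir NW: first cell '.' (not opp) -> no flip
Dir N: first cell '.' (not opp) -> no flip
Dir NE: first cell '.' (not opp) -> no flip
Dir W: first cell '.' (not opp) -> no flip
Dir E: first cell '.' (not opp) -> no flip
Dir SW: opp run (2,4) capped by B -> flip
Dir S: first cell '.' (not opp) -> no flip
Dir SE: first cell '.' (not opp) -> no flip
All flips: (2,4)

Answer: ........
.....B..
.W..B...
..WBW...
...BWB..
..B.WW..
....W...
........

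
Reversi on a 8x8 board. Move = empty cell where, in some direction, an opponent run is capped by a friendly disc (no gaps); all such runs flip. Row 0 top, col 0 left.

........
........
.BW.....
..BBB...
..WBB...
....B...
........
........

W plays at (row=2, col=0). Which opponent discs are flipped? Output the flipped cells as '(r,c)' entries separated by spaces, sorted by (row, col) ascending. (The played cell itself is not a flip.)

Answer: (2,1)

Derivation:
Dir NW: edge -> no flip
Dir N: first cell '.' (not opp) -> no flip
Dir NE: first cell '.' (not opp) -> no flip
Dir W: edge -> no flip
Dir E: opp run (2,1) capped by W -> flip
Dir SW: edge -> no flip
Dir S: first cell '.' (not opp) -> no flip
Dir SE: first cell '.' (not opp) -> no flip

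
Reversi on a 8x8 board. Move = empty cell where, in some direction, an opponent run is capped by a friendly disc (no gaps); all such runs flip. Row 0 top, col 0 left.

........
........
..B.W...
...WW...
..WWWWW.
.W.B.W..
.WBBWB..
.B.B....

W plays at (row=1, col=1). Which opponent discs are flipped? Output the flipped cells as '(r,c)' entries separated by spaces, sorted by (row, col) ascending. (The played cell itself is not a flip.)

Dir NW: first cell '.' (not opp) -> no flip
Dir N: first cell '.' (not opp) -> no flip
Dir NE: first cell '.' (not opp) -> no flip
Dir W: first cell '.' (not opp) -> no flip
Dir E: first cell '.' (not opp) -> no flip
Dir SW: first cell '.' (not opp) -> no flip
Dir S: first cell '.' (not opp) -> no flip
Dir SE: opp run (2,2) capped by W -> flip

Answer: (2,2)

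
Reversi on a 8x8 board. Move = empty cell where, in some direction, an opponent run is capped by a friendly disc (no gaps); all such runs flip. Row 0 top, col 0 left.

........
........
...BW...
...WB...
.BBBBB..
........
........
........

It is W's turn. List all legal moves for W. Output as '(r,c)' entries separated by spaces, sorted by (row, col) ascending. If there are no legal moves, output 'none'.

(1,2): no bracket -> illegal
(1,3): flips 1 -> legal
(1,4): no bracket -> illegal
(2,2): flips 1 -> legal
(2,5): no bracket -> illegal
(3,0): no bracket -> illegal
(3,1): no bracket -> illegal
(3,2): no bracket -> illegal
(3,5): flips 1 -> legal
(3,6): no bracket -> illegal
(4,0): no bracket -> illegal
(4,6): no bracket -> illegal
(5,0): no bracket -> illegal
(5,1): flips 1 -> legal
(5,2): no bracket -> illegal
(5,3): flips 1 -> legal
(5,4): flips 2 -> legal
(5,5): flips 1 -> legal
(5,6): no bracket -> illegal

Answer: (1,3) (2,2) (3,5) (5,1) (5,3) (5,4) (5,5)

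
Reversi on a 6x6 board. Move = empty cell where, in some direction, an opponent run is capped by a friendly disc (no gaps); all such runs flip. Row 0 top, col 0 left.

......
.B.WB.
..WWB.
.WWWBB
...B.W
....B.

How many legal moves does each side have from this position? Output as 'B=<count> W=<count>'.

-- B to move --
(0,2): flips 1 -> legal
(0,3): flips 3 -> legal
(0,4): no bracket -> illegal
(1,2): flips 2 -> legal
(2,0): no bracket -> illegal
(2,1): flips 3 -> legal
(3,0): flips 3 -> legal
(4,0): no bracket -> illegal
(4,1): flips 2 -> legal
(4,2): flips 1 -> legal
(4,4): flips 2 -> legal
(5,5): flips 1 -> legal
B mobility = 9
-- W to move --
(0,0): flips 1 -> legal
(0,1): no bracket -> illegal
(0,2): no bracket -> illegal
(0,3): no bracket -> illegal
(0,4): no bracket -> illegal
(0,5): flips 1 -> legal
(1,0): no bracket -> illegal
(1,2): no bracket -> illegal
(1,5): flips 2 -> legal
(2,0): no bracket -> illegal
(2,1): no bracket -> illegal
(2,5): flips 2 -> legal
(4,2): no bracket -> illegal
(4,4): no bracket -> illegal
(5,2): no bracket -> illegal
(5,3): flips 1 -> legal
(5,5): no bracket -> illegal
W mobility = 5

Answer: B=9 W=5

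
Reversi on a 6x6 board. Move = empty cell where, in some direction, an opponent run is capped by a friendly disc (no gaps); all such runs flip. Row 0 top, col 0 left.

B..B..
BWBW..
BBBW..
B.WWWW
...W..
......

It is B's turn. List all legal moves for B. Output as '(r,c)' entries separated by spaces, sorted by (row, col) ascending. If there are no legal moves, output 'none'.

Answer: (0,1) (0,2) (0,4) (1,4) (2,4) (4,2) (4,4) (4,5) (5,3) (5,4)

Derivation:
(0,1): flips 1 -> legal
(0,2): flips 1 -> legal
(0,4): flips 1 -> legal
(1,4): flips 1 -> legal
(2,4): flips 1 -> legal
(2,5): no bracket -> illegal
(3,1): no bracket -> illegal
(4,1): no bracket -> illegal
(4,2): flips 1 -> legal
(4,4): flips 1 -> legal
(4,5): flips 2 -> legal
(5,2): no bracket -> illegal
(5,3): flips 4 -> legal
(5,4): flips 2 -> legal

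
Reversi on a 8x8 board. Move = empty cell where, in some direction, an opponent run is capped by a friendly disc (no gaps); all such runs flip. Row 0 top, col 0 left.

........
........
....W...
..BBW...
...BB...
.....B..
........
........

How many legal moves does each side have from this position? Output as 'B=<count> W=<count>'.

-- B to move --
(1,3): no bracket -> illegal
(1,4): flips 2 -> legal
(1,5): flips 1 -> legal
(2,3): no bracket -> illegal
(2,5): flips 1 -> legal
(3,5): flips 1 -> legal
(4,5): no bracket -> illegal
B mobility = 4
-- W to move --
(2,1): no bracket -> illegal
(2,2): no bracket -> illegal
(2,3): no bracket -> illegal
(3,1): flips 2 -> legal
(3,5): no bracket -> illegal
(4,1): no bracket -> illegal
(4,2): flips 1 -> legal
(4,5): no bracket -> illegal
(4,6): no bracket -> illegal
(5,2): flips 1 -> legal
(5,3): no bracket -> illegal
(5,4): flips 1 -> legal
(5,6): no bracket -> illegal
(6,4): no bracket -> illegal
(6,5): no bracket -> illegal
(6,6): no bracket -> illegal
W mobility = 4

Answer: B=4 W=4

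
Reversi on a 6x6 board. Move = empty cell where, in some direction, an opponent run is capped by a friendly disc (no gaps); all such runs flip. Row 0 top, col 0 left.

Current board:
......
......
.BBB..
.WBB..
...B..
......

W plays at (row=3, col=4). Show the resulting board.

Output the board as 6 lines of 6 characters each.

Answer: ......
......
.BBB..
.WWWW.
...B..
......

Derivation:
Place W at (3,4); scan 8 dirs for brackets.
Dir NW: opp run (2,3), next='.' -> no flip
Dir N: first cell '.' (not opp) -> no flip
Dir NE: first cell '.' (not opp) -> no flip
Dir W: opp run (3,3) (3,2) capped by W -> flip
Dir E: first cell '.' (not opp) -> no flip
Dir SW: opp run (4,3), next='.' -> no flip
Dir S: first cell '.' (not opp) -> no flip
Dir SE: first cell '.' (not opp) -> no flip
All flips: (3,2) (3,3)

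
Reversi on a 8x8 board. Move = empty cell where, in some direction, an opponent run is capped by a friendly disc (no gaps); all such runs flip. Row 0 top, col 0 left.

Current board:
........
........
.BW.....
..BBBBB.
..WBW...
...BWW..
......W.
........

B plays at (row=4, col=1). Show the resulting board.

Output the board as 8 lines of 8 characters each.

Answer: ........
........
.BW.....
..BBBBB.
.BBBW...
...BWW..
......W.
........

Derivation:
Place B at (4,1); scan 8 dirs for brackets.
Dir NW: first cell '.' (not opp) -> no flip
Dir N: first cell '.' (not opp) -> no flip
Dir NE: first cell 'B' (not opp) -> no flip
Dir W: first cell '.' (not opp) -> no flip
Dir E: opp run (4,2) capped by B -> flip
Dir SW: first cell '.' (not opp) -> no flip
Dir S: first cell '.' (not opp) -> no flip
Dir SE: first cell '.' (not opp) -> no flip
All flips: (4,2)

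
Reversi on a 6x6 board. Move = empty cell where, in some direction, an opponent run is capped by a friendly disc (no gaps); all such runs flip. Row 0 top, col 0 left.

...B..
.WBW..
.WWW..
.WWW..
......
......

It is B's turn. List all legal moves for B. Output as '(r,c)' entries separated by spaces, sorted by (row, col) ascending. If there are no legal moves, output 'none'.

Answer: (1,0) (1,4) (3,0) (3,4) (4,2) (4,3)

Derivation:
(0,0): no bracket -> illegal
(0,1): no bracket -> illegal
(0,2): no bracket -> illegal
(0,4): no bracket -> illegal
(1,0): flips 1 -> legal
(1,4): flips 1 -> legal
(2,0): no bracket -> illegal
(2,4): no bracket -> illegal
(3,0): flips 1 -> legal
(3,4): flips 1 -> legal
(4,0): no bracket -> illegal
(4,1): no bracket -> illegal
(4,2): flips 2 -> legal
(4,3): flips 3 -> legal
(4,4): no bracket -> illegal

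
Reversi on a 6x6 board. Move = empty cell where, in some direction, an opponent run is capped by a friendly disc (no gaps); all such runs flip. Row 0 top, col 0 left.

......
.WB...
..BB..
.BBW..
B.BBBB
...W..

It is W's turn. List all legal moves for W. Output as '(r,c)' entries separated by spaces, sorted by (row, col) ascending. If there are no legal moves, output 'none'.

(0,1): no bracket -> illegal
(0,2): no bracket -> illegal
(0,3): no bracket -> illegal
(1,3): flips 2 -> legal
(1,4): no bracket -> illegal
(2,0): flips 2 -> legal
(2,1): no bracket -> illegal
(2,4): no bracket -> illegal
(3,0): flips 2 -> legal
(3,4): no bracket -> illegal
(3,5): flips 1 -> legal
(4,1): no bracket -> illegal
(5,0): no bracket -> illegal
(5,1): flips 1 -> legal
(5,2): no bracket -> illegal
(5,4): no bracket -> illegal
(5,5): flips 1 -> legal

Answer: (1,3) (2,0) (3,0) (3,5) (5,1) (5,5)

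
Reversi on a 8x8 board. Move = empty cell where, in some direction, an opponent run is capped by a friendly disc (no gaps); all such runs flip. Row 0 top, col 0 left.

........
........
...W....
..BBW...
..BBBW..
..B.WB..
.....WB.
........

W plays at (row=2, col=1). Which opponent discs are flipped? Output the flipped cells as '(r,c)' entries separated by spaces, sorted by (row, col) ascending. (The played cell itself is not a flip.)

Dir NW: first cell '.' (not opp) -> no flip
Dir N: first cell '.' (not opp) -> no flip
Dir NE: first cell '.' (not opp) -> no flip
Dir W: first cell '.' (not opp) -> no flip
Dir E: first cell '.' (not opp) -> no flip
Dir SW: first cell '.' (not opp) -> no flip
Dir S: first cell '.' (not opp) -> no flip
Dir SE: opp run (3,2) (4,3) capped by W -> flip

Answer: (3,2) (4,3)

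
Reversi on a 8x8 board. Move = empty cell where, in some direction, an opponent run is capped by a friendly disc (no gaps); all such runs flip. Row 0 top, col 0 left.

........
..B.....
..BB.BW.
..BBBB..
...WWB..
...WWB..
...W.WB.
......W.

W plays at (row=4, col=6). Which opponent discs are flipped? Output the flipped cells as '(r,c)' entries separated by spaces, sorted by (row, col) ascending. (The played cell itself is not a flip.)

Answer: (4,5)

Derivation:
Dir NW: opp run (3,5), next='.' -> no flip
Dir N: first cell '.' (not opp) -> no flip
Dir NE: first cell '.' (not opp) -> no flip
Dir W: opp run (4,5) capped by W -> flip
Dir E: first cell '.' (not opp) -> no flip
Dir SW: opp run (5,5), next='.' -> no flip
Dir S: first cell '.' (not opp) -> no flip
Dir SE: first cell '.' (not opp) -> no flip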